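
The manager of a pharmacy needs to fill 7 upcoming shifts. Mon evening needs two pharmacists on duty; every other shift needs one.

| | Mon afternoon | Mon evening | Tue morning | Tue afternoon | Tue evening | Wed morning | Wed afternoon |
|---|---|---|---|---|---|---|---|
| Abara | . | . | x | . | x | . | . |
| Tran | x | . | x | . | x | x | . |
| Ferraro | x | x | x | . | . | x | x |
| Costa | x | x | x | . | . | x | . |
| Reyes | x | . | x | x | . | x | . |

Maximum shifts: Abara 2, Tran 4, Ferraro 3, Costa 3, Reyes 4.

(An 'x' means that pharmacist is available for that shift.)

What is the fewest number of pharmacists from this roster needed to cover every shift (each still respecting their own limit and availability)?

4

8 slots to fill and no one can take more than 4, so at least ⌈8/4⌉ = 2 pharmacists are needed.
Shifts {Mon evening, Tue afternoon, Tue evening} need 4 slots, but among the pharmacists available for them (Abara, Tran, Ferraro, Costa, and Reyes) any 3 together supply at most 3. So 3 pharmacists are not enough.
Abara, Ferraro, Costa, and Reyes alone can cover everything: Mon afternoon→Ferraro, Mon evening→Ferraro+Costa, Tue morning→Abara, Tue afternoon→Reyes, Tue evening→Abara, Wed morning→Costa, Wed afternoon→Ferraro.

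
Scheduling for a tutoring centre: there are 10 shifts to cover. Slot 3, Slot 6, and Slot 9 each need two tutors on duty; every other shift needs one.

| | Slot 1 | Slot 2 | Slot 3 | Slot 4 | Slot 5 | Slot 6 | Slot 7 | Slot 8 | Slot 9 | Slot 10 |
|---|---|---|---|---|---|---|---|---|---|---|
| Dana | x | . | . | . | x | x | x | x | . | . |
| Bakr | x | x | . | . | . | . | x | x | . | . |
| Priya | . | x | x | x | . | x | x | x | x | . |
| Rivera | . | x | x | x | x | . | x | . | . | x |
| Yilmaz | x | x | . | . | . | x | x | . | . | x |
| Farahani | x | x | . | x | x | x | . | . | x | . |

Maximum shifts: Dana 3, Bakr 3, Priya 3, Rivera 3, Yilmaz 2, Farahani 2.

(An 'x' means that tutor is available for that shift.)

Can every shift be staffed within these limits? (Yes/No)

Slot 3 can only be covered by Priya and Rivera, so that assignment is forced.
Slot 9 can only be covered by Priya and Farahani, so that assignment is forced.
One valid schedule: Slot 1→Dana, Slot 2→Bakr, Slot 3→Priya+Rivera, Slot 4→Priya, Slot 5→Dana, Slot 6→Yilmaz+Farahani, Slot 7→Bakr, Slot 8→Dana, Slot 9→Priya+Farahani, Slot 10→Rivera.
Loads: Dana 3/3, Bakr 2/3, Priya 3/3, Rivera 2/3, Yilmaz 1/2, Farahani 2/2 — all within limits.

Yes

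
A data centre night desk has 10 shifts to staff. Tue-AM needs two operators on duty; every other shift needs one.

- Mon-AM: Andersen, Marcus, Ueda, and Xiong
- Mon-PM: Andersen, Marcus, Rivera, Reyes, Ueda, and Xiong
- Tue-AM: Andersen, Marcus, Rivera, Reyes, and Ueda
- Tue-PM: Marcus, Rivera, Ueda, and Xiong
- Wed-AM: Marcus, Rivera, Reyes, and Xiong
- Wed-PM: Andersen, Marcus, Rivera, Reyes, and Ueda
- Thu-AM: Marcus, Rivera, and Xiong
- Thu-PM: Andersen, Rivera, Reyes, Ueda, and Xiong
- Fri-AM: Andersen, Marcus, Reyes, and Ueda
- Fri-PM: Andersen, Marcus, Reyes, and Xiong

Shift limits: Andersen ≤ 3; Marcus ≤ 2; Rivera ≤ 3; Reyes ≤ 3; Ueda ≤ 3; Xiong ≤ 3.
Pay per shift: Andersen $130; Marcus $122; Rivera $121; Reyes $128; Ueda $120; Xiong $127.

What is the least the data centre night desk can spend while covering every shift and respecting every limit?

$1348

Picking the cheapest available operator for each shift independently would cost $1325, but that ignores the shift limits.
An optimal schedule: Mon-AM→Ueda, Mon-PM→Xiong, Tue-AM→Rivera+Marcus, Tue-PM→Ueda, Wed-AM→Rivera, Wed-PM→Marcus, Thu-AM→Rivera, Thu-PM→Xiong, Fri-AM→Ueda, Fri-PM→Xiong.
Total: 120 + 127 + 121 + 122 + 120 + 121 + 122 + 121 + 127 + 120 + 127 = $1348.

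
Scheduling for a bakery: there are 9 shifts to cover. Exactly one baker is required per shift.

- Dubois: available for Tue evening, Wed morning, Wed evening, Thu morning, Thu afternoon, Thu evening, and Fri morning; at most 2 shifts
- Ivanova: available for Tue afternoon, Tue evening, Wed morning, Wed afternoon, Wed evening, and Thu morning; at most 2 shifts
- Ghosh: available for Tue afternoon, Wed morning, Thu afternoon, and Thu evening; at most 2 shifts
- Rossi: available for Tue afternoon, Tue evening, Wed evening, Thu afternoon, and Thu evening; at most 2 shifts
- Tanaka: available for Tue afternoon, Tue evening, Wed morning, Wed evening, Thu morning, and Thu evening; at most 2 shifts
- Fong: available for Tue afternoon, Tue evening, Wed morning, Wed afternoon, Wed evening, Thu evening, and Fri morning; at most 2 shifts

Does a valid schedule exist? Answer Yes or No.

One valid schedule: Tue afternoon→Ivanova, Tue evening→Rossi, Wed morning→Ghosh, Wed afternoon→Ivanova, Wed evening→Rossi, Thu morning→Dubois, Thu afternoon→Ghosh, Thu evening→Tanaka, Fri morning→Dubois.
Loads: Dubois 2/2, Ivanova 2/2, Ghosh 2/2, Rossi 2/2, Tanaka 1/2, Fong 0/2 — all within limits.

Yes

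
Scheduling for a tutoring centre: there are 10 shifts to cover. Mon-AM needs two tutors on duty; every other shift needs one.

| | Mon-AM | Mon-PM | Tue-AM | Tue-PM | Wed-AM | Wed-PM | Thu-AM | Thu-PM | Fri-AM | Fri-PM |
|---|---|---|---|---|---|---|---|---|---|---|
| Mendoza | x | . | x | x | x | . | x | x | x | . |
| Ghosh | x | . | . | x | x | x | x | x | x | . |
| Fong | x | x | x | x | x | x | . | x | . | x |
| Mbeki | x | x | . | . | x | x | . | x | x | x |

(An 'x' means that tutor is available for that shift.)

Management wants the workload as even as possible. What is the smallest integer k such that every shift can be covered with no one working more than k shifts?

With 4 tutors and 11 worker-slots to fill, someone must work at least ⌈11/4⌉ = 3 shifts, so k ≥ 3.
k = 3 works: Mon-AM→Fong+Mbeki, Mon-PM→Fong, Tue-AM→Mendoza, Tue-PM→Mendoza, Wed-AM→Ghosh, Wed-PM→Ghosh, Thu-AM→Mendoza, Thu-PM→Mbeki, Fri-AM→Ghosh, Fri-PM→Fong.
Loads: Mendoza 3, Ghosh 3, Fong 3, Mbeki 2 — all ≤ 3.

3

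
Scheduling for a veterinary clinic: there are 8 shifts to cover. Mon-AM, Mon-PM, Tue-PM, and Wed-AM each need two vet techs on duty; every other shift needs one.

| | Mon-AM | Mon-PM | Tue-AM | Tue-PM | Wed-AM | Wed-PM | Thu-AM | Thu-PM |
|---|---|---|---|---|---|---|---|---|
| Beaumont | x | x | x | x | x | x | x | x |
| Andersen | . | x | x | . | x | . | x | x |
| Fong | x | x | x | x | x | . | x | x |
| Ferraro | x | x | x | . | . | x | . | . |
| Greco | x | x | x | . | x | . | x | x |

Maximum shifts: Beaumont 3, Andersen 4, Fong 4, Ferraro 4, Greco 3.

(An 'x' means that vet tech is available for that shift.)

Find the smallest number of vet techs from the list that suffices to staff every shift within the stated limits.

12 slots to fill and no one can take more than 4, so at least ⌈12/4⌉ = 3 vet techs are needed.
No set of 3 vet techs can cover every shift (each such set leaves at least one shift with no one available or exceeds a cap).
Beaumont, Andersen, Fong, and Ferraro alone can cover everything: Mon-AM→Beaumont+Fong, Mon-PM→Fong+Ferraro, Tue-AM→Andersen, Tue-PM→Beaumont+Fong, Wed-AM→Andersen+Fong, Wed-PM→Beaumont, Thu-AM→Andersen, Thu-PM→Andersen.

4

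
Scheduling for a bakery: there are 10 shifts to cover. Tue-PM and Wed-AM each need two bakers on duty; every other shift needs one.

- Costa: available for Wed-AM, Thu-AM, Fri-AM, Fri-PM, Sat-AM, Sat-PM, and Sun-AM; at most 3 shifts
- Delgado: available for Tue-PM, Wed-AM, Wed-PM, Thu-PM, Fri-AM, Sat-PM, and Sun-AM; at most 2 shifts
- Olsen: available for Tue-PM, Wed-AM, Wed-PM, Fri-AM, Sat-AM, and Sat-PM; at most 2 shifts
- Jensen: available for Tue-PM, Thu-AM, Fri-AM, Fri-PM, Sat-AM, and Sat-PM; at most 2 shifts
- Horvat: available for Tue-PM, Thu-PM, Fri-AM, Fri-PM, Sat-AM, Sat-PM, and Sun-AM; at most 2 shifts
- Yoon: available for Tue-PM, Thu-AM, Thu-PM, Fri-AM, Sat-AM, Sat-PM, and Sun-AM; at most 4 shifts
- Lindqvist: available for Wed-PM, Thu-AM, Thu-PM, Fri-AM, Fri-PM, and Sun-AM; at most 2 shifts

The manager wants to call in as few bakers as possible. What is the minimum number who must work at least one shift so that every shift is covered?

12 slots to fill and no one can take more than 4, so at least ⌈12/4⌉ = 3 bakers are needed.
Any 4 bakers together have capacity at most 4+3+2+2 = 11 < 12 slots, so 4 can never suffice.
Costa, Delgado, Olsen, Jensen, and Yoon alone can cover everything: Tue-PM→Jensen+Yoon, Wed-AM→Costa+Olsen, Wed-PM→Delgado, Thu-AM→Costa, Thu-PM→Delgado, Fri-AM→Jensen, Fri-PM→Costa, Sat-AM→Olsen, Sat-PM→Yoon, Sun-AM→Yoon.

5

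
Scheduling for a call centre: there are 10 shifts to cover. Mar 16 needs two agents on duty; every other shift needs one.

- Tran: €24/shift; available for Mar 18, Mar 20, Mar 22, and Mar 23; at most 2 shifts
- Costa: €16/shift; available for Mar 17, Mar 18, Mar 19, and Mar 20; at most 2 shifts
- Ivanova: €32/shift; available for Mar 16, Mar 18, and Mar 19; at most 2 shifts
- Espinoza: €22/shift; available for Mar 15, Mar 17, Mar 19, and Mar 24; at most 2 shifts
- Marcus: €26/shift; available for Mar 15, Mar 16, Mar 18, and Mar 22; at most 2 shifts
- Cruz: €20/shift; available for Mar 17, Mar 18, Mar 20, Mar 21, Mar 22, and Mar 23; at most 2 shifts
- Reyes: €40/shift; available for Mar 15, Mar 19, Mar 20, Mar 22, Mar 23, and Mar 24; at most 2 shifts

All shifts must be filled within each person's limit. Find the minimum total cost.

€248

Mar 16 can only be covered by Ivanova and Marcus, so that assignment is forced.
Mar 21 can only be covered by Cruz, so that assignment is forced.
Picking the cheapest available agent for each shift independently would cost €226, but that ignores the shift limits.
An optimal schedule: Mar 15→Espinoza, Mar 16→Marcus+Ivanova, Mar 17→Costa, Mar 18→Marcus, Mar 19→Costa, Mar 20→Tran, Mar 21→Cruz, Mar 22→Tran, Mar 23→Cruz, Mar 24→Espinoza.
Total: 22 + 26 + 32 + 16 + 26 + 16 + 24 + 20 + 24 + 20 + 22 = €248.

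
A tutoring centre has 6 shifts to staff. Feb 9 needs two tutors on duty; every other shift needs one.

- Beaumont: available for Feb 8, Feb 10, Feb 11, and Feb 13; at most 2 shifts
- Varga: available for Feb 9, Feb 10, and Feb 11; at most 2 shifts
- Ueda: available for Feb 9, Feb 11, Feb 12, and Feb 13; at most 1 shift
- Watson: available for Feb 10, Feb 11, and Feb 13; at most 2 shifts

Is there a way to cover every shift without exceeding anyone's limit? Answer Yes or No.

No

Total capacity is 7 and 7 slots are needed, so capacity alone doesn't rule it out.
Shifts {Feb 9, Feb 12} need 3 worker-slots in total, but the tutors available for any of those shifts (Varga and Ueda) can supply at most 2 among them. So no valid schedule exists.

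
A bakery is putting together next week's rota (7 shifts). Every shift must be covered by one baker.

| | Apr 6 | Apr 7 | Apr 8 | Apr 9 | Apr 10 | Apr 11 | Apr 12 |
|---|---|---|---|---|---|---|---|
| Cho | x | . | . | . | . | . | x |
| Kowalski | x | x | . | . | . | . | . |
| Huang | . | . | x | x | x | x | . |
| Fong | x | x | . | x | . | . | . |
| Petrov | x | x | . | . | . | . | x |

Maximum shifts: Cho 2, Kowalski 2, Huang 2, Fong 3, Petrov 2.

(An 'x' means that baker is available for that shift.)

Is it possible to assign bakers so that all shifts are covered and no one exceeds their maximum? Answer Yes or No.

Total capacity is 11 and 7 slots are needed, so capacity alone doesn't rule it out.
Shifts {Apr 8, Apr 10, Apr 11} need 3 worker-slots in total, but the bakers available for any of those shifts (Huang) can supply at most 2 among them. So no valid schedule exists.

No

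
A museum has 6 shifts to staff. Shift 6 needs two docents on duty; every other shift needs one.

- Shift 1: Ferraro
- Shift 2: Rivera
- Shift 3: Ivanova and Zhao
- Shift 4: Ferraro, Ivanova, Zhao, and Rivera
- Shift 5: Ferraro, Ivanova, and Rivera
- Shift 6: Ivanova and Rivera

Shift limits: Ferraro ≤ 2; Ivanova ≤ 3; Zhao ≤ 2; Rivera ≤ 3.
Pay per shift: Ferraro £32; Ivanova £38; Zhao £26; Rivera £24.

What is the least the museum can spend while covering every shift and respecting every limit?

Shift 1 can only be covered by Ferraro, so that assignment is forced.
Shift 2 can only be covered by Rivera, so that assignment is forced.
Shift 6 can only be covered by Ivanova and Rivera, so that assignment is forced.
Picking the cheapest available docent for each shift independently would cost £192, but that ignores the shift limits.
An optimal schedule: Shift 1→Ferraro, Shift 2→Rivera, Shift 3→Zhao, Shift 4→Zhao, Shift 5→Rivera, Shift 6→Rivera+Ivanova.
Total: 32 + 24 + 26 + 26 + 24 + 24 + 38 = £194.

£194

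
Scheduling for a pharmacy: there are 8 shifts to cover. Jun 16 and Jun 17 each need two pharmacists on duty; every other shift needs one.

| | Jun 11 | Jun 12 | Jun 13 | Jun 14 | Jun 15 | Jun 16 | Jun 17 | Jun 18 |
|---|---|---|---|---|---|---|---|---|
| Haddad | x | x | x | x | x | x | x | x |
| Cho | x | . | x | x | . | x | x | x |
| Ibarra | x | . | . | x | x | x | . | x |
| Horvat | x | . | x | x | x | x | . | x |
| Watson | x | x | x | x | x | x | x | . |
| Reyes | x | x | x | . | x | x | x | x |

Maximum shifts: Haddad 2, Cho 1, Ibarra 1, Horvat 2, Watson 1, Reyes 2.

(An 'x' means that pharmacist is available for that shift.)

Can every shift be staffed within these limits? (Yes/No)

Total capacity is 2+1+1+2+1+2 = 9 but 10 worker-slots are needed — infeasible.

No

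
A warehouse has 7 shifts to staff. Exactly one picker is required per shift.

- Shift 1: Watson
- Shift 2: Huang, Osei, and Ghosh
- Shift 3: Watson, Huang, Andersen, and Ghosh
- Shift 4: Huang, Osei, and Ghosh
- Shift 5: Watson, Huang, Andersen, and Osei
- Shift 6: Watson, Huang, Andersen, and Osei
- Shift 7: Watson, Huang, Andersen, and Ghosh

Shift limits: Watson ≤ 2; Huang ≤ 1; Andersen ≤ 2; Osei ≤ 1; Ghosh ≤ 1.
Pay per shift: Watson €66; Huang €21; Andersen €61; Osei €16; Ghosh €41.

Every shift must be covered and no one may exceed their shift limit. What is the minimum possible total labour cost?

Shift 1 can only be covered by Watson, so that assignment is forced.
Picking the cheapest available picker for each shift independently would cost €172, but that ignores the shift limits.
An optimal schedule: Shift 1→Watson, Shift 2→Huang, Shift 3→Watson, Shift 4→Osei, Shift 5→Andersen, Shift 6→Andersen, Shift 7→Ghosh.
Total: 66 + 21 + 66 + 16 + 61 + 61 + 41 = €332.

€332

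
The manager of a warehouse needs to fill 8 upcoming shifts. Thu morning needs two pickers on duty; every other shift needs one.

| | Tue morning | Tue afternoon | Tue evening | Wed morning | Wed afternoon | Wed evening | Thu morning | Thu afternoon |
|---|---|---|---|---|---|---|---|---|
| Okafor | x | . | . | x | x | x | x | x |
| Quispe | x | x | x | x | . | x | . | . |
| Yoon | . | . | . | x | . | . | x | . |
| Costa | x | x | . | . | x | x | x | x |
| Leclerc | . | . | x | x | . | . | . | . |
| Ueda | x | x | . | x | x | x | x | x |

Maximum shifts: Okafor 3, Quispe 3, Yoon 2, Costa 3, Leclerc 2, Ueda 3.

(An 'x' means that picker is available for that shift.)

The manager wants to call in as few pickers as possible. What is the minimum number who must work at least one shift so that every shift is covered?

3

9 slots to fill and no one can take more than 3, so at least ⌈9/3⌉ = 3 pickers are needed.
Okafor, Quispe, and Costa alone can cover everything: Tue morning→Quispe, Tue afternoon→Quispe, Tue evening→Quispe, Wed morning→Okafor, Wed afternoon→Okafor, Wed evening→Costa, Thu morning→Okafor+Costa, Thu afternoon→Costa.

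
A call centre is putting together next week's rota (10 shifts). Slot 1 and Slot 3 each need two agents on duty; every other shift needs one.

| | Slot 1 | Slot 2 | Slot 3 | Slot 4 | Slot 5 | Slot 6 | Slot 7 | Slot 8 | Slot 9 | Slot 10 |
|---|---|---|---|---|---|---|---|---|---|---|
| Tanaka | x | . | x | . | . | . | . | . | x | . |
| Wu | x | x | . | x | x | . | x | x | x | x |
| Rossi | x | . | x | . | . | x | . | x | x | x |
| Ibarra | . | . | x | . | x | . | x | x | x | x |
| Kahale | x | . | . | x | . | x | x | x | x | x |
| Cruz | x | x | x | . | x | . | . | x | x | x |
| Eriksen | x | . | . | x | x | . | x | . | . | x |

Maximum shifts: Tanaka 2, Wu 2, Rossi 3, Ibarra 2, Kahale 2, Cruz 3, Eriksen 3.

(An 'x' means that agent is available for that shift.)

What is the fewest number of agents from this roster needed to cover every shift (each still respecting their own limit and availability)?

5

12 slots to fill and no one can take more than 3, so at least ⌈12/3⌉ = 4 agents are needed.
Any 4 agents together have capacity at most 3+3+3+2 = 11 < 12 slots, so 4 can never suffice.
Tanaka, Wu, Rossi, Ibarra, and Cruz alone can cover everything: Slot 1→Tanaka+Cruz, Slot 2→Wu, Slot 3→Tanaka+Cruz, Slot 4→Wu, Slot 5→Ibarra, Slot 6→Rossi, Slot 7→Ibarra, Slot 8→Rossi, Slot 9→Cruz, Slot 10→Rossi.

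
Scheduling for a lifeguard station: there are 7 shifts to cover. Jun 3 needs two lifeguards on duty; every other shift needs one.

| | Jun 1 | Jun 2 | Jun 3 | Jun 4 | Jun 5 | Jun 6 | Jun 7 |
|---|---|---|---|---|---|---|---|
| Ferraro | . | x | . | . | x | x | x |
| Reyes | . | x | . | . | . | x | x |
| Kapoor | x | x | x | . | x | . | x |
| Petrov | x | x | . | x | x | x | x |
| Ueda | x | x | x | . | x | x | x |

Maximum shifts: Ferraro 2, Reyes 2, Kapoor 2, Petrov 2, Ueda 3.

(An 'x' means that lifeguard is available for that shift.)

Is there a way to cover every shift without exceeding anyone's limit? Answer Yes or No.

Yes

Jun 3 can only be covered by Kapoor and Ueda, so that assignment is forced.
Jun 4 can only be covered by Petrov, so that assignment is forced.
One valid schedule: Jun 1→Kapoor, Jun 2→Reyes, Jun 3→Kapoor+Ueda, Jun 4→Petrov, Jun 5→Ferraro, Jun 6→Ferraro, Jun 7→Reyes.
Loads: Ferraro 2/2, Reyes 2/2, Kapoor 2/2, Petrov 1/2, Ueda 1/3 — all within limits.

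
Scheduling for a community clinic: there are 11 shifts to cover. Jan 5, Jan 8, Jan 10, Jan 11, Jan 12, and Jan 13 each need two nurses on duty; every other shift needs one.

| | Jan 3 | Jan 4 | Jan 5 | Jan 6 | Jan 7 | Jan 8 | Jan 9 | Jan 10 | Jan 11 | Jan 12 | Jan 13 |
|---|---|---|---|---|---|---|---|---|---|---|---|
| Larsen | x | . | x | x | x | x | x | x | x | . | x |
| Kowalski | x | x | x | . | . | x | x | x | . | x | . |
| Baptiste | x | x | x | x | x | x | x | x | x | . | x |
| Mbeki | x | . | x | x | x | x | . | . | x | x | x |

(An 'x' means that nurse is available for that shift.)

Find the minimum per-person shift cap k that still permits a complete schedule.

5

With 4 nurses and 17 worker-slots to fill, someone must work at least ⌈17/4⌉ = 5 shifts, so k ≥ 5.
k = 5 works: Jan 3→Kowalski, Jan 4→Kowalski, Jan 5→Kowalski+Baptiste, Jan 6→Larsen, Jan 7→Larsen, Jan 8→Baptiste+Mbeki, Jan 9→Larsen, Jan 10→Larsen+Kowalski, Jan 11→Larsen+Baptiste, Jan 12→Kowalski+Mbeki, Jan 13→Baptiste+Mbeki.
Loads: Larsen 5, Kowalski 5, Baptiste 4, Mbeki 3 — all ≤ 5.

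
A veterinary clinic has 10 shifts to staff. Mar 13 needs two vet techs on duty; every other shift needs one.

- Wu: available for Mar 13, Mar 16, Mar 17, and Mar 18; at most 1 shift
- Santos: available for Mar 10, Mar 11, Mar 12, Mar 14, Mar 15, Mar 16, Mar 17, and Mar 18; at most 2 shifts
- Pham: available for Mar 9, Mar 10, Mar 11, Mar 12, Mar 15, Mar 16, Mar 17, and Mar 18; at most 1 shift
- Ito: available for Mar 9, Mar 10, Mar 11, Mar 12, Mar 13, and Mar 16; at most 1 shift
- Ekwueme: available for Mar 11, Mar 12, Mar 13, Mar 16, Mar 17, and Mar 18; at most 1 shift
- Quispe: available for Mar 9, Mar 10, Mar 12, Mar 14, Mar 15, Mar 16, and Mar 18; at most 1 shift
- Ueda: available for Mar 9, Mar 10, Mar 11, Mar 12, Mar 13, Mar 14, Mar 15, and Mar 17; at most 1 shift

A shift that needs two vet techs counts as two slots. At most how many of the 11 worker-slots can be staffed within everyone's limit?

8

Total capacity across all vet techs is 1+2+1+1+1+1+1 = 8, and 11 slots are needed, so at most 8 can be filled.
An assignment achieving 8: Mar 9→Pham, Mar 10→Quispe, Mar 11→Ekwueme, Mar 13→Wu+Ito, Mar 14→Santos, Mar 15→Santos, Mar 17→Ueda.
Loads: Wu 1/1, Santos 2/2, Pham 1/1, Ito 1/1, Ekwueme 1/1, Quispe 1/1, Ueda 1/1.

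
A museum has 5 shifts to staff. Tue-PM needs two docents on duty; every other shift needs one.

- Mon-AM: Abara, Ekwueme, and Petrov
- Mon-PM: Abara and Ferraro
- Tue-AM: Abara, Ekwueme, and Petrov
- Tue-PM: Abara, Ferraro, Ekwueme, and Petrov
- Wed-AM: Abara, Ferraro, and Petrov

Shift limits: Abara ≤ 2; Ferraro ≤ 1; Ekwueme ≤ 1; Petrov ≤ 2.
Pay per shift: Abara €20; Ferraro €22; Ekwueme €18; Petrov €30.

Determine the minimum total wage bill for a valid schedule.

€140

Picking the cheapest available docent for each shift independently would cost €114, but that ignores the shift limits.
An optimal schedule: Mon-AM→Abara, Mon-PM→Abara, Tue-AM→Ekwueme, Tue-PM→Ferraro+Petrov, Wed-AM→Petrov.
Total: 20 + 20 + 18 + 22 + 30 + 30 = €140.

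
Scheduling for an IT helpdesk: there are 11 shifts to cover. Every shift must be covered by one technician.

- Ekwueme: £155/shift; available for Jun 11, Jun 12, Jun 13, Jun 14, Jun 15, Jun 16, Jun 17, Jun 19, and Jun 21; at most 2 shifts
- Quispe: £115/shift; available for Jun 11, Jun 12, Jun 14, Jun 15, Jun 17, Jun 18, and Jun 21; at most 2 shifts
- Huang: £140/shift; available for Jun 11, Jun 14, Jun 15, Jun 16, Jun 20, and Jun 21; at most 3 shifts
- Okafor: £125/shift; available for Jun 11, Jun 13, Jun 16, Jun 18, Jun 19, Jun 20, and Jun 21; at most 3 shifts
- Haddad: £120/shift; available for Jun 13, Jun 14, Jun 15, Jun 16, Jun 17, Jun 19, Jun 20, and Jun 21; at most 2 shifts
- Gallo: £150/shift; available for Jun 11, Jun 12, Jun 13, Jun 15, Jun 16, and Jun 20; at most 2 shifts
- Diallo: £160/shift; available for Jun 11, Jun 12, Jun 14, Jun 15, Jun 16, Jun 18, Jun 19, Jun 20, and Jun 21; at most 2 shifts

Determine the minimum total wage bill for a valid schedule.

£1415

Picking the cheapest available technician for each shift independently would cost £1285, but that ignores the shift limits.
An optimal schedule: Jun 11→Okafor, Jun 12→Gallo, Jun 13→Haddad, Jun 14→Huang, Jun 15→Huang, Jun 16→Okafor, Jun 17→Quispe, Jun 18→Quispe, Jun 19→Haddad, Jun 20→Okafor, Jun 21→Huang.
Total: 125 + 150 + 120 + 140 + 140 + 125 + 115 + 115 + 120 + 125 + 140 = £1415.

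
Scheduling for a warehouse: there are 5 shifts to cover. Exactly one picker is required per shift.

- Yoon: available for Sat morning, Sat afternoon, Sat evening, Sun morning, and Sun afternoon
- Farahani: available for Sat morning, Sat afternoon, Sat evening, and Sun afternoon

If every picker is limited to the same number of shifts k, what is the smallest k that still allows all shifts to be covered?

With 2 pickers and 5 worker-slots to fill, someone must work at least ⌈5/2⌉ = 3 shifts, so k ≥ 3.
k = 3 works: Sat morning→Yoon, Sat afternoon→Yoon, Sat evening→Farahani, Sun morning→Yoon, Sun afternoon→Farahani.
Loads: Yoon 3, Farahani 2 — all ≤ 3.

3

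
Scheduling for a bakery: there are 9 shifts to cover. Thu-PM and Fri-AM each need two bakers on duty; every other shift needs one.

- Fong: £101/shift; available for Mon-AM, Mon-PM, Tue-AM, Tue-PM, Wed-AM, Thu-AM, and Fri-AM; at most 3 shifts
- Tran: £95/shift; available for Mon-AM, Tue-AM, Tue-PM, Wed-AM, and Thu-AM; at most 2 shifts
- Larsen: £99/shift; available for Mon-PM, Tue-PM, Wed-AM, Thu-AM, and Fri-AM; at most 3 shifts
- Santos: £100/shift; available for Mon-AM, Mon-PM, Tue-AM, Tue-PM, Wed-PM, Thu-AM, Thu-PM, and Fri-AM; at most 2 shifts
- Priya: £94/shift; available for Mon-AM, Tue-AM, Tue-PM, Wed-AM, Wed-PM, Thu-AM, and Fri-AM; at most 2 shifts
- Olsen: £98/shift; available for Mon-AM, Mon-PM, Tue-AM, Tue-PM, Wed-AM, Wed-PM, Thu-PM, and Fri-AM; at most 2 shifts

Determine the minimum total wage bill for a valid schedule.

Thu-PM can only be covered by Santos and Olsen, so that assignment is forced.
Picking the cheapest available baker for each shift independently would cost £1052, but that ignores the shift limits.
An optimal schedule: Mon-AM→Priya, Mon-PM→Olsen, Tue-AM→Tran, Tue-PM→Larsen, Wed-AM→Tran, Wed-PM→Priya, Thu-AM→Larsen, Thu-PM→Olsen+Santos, Fri-AM→Larsen+Santos.
Total: 94 + 98 + 95 + 99 + 95 + 94 + 99 + 98 + 100 + 99 + 100 = £1071.

£1071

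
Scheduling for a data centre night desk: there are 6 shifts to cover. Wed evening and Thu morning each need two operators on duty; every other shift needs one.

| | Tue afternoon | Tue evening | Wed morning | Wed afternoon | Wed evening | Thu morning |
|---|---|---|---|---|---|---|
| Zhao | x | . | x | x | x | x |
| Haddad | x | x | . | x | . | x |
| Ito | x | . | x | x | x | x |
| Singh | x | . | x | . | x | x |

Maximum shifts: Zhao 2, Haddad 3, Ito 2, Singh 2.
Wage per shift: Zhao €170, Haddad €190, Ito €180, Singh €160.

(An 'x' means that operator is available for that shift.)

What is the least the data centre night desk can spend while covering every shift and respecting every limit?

Tue evening can only be covered by Haddad, so that assignment is forced.
Picking the cheapest available operator for each shift independently would cost €1340, but that ignores the shift limits.
An optimal schedule: Tue afternoon→Ito, Tue evening→Haddad, Wed morning→Singh, Wed afternoon→Zhao, Wed evening→Singh+Zhao, Thu morning→Ito+Haddad.
Total: 180 + 190 + 160 + 170 + 160 + 170 + 180 + 190 = €1400.

€1400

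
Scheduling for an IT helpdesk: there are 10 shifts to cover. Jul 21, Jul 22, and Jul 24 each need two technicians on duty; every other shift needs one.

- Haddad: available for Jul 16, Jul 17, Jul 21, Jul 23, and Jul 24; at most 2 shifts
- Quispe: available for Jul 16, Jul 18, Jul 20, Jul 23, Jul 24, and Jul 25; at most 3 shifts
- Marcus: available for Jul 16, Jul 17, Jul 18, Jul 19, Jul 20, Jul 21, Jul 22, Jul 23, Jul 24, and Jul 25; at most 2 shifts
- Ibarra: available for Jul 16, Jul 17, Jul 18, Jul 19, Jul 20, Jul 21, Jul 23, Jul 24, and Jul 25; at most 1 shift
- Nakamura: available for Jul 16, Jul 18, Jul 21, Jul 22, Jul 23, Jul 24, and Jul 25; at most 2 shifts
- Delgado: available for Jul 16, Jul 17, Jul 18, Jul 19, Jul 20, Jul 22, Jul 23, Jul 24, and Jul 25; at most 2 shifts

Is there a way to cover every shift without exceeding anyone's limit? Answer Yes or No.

Total capacity is 2+3+2+1+2+2 = 12 but 13 worker-slots are needed — infeasible.

No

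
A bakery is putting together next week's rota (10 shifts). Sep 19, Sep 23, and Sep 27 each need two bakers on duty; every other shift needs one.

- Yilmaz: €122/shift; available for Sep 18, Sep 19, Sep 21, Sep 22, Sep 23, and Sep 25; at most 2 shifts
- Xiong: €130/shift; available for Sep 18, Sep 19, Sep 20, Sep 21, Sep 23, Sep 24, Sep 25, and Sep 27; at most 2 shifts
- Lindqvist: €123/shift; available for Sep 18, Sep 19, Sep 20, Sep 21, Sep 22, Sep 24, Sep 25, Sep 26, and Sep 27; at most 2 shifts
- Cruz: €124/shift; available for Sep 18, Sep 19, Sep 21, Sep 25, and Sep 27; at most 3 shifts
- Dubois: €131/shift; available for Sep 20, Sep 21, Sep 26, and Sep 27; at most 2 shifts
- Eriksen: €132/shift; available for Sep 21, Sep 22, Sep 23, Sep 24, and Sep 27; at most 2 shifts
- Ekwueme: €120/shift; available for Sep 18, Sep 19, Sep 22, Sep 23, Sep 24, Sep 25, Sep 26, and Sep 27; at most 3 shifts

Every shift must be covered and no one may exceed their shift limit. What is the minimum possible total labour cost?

€1613

Picking the cheapest available baker for each shift independently would cost €1572, but that ignores the shift limits.
An optimal schedule: Sep 18→Yilmaz, Sep 19→Cruz+Xiong, Sep 20→Lindqvist, Sep 21→Cruz, Sep 22→Ekwueme, Sep 23→Yilmaz+Xiong, Sep 24→Ekwueme, Sep 25→Lindqvist, Sep 26→Ekwueme, Sep 27→Cruz+Dubois.
Total: 122 + 124 + 130 + 123 + 124 + 120 + 122 + 130 + 120 + 123 + 120 + 124 + 131 = €1613.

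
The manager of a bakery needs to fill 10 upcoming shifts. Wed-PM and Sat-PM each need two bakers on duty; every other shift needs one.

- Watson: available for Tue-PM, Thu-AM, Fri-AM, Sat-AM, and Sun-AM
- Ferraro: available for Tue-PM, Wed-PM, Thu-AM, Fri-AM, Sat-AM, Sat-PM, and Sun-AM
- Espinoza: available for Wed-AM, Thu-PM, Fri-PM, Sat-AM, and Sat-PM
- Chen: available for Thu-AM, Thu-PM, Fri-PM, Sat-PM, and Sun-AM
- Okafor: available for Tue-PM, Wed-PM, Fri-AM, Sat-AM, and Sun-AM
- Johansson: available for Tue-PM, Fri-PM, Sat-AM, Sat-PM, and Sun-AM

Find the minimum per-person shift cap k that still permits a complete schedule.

2

With 6 bakers and 12 worker-slots to fill, someone must work at least ⌈12/6⌉ = 2 shifts, so k ≥ 2.
k = 2 works: Tue-PM→Ferraro, Wed-AM→Espinoza, Wed-PM→Ferraro+Okafor, Thu-AM→Watson, Thu-PM→Espinoza, Fri-AM→Watson, Fri-PM→Chen, Sat-AM→Okafor, Sat-PM→Chen+Johansson, Sun-AM→Johansson.
Loads: Watson 2, Ferraro 2, Espinoza 2, Chen 2, Okafor 2, Johansson 2 — all ≤ 2.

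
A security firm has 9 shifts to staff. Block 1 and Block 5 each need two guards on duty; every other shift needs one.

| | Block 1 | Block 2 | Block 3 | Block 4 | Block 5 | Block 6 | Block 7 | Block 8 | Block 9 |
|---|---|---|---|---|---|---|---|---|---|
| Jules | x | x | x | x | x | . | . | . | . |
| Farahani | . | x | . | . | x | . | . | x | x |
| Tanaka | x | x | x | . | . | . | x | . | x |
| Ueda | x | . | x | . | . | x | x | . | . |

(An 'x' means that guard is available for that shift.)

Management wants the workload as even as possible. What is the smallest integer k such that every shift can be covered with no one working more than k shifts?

3

With 4 guards and 11 worker-slots to fill, someone must work at least ⌈11/4⌉ = 3 shifts, so k ≥ 3.
k = 3 works: Block 1→Jules+Tanaka, Block 2→Tanaka, Block 3→Ueda, Block 4→Jules, Block 5→Jules+Farahani, Block 6→Ueda, Block 7→Tanaka, Block 8→Farahani, Block 9→Farahani.
Loads: Jules 3, Farahani 3, Tanaka 3, Ueda 2 — all ≤ 3.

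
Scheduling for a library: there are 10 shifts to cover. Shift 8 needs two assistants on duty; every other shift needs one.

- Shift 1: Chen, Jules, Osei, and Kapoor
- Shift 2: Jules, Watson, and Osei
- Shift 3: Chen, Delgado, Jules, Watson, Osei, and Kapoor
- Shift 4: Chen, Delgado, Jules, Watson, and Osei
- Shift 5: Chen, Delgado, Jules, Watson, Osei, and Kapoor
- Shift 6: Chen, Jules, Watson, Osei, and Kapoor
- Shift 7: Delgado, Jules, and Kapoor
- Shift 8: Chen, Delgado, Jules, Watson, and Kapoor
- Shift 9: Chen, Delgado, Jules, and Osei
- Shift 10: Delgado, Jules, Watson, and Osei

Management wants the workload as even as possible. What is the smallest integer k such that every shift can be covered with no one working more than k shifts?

2

With 6 assistants and 11 worker-slots to fill, someone must work at least ⌈11/6⌉ = 2 shifts, so k ≥ 2.
k = 2 works: Shift 1→Chen, Shift 2→Jules, Shift 3→Osei, Shift 4→Jules, Shift 5→Osei, Shift 6→Watson, Shift 7→Delgado, Shift 8→Watson+Kapoor, Shift 9→Chen, Shift 10→Delgado.
Loads: Chen 2, Delgado 2, Jules 2, Watson 2, Osei 2, Kapoor 1 — all ≤ 2.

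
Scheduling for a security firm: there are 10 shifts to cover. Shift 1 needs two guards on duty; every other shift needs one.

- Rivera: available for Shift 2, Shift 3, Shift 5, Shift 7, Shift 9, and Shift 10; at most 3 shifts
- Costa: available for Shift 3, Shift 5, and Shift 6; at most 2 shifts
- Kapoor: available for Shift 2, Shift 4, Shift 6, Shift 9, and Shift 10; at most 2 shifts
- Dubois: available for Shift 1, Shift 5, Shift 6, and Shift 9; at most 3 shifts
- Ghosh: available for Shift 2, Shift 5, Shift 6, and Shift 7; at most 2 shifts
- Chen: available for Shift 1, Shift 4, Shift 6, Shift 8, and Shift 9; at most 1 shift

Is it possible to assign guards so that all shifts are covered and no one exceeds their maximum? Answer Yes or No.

Total capacity is 13 and 11 slots are needed, so capacity alone doesn't rule it out.
Shifts {Shift 1, Shift 8} need 3 worker-slots in total, but the guards available for any of those shifts (Dubois and Chen) can supply at most 2 among them. So no valid schedule exists.

No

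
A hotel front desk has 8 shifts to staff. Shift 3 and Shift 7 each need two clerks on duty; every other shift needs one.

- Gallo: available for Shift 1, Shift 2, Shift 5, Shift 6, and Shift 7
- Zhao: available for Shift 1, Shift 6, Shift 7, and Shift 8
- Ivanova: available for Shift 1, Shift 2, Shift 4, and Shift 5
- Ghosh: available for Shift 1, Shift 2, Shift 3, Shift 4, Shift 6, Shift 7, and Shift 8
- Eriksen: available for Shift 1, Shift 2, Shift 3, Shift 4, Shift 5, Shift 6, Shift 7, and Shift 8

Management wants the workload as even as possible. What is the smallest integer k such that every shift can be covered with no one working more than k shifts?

With 5 clerks and 10 worker-slots to fill, someone must work at least ⌈10/5⌉ = 2 shifts, so k ≥ 2.
k = 2 works: Shift 1→Ivanova, Shift 2→Gallo, Shift 3→Ghosh+Eriksen, Shift 4→Ivanova, Shift 5→Gallo, Shift 6→Zhao, Shift 7→Ghosh+Eriksen, Shift 8→Zhao.
Loads: Gallo 2, Zhao 2, Ivanova 2, Ghosh 2, Eriksen 2 — all ≤ 2.

2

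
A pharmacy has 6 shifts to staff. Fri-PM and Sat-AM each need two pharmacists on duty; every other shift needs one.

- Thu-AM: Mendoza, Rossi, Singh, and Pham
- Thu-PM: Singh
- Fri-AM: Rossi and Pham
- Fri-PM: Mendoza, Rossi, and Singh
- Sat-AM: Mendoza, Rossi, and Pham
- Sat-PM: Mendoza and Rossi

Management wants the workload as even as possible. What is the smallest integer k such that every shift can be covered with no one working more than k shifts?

2

With 4 pharmacists and 8 worker-slots to fill, someone must work at least ⌈8/4⌉ = 2 shifts, so k ≥ 2.
k = 2 works: Thu-AM→Pham, Thu-PM→Singh, Fri-AM→Rossi, Fri-PM→Mendoza+Singh, Sat-AM→Rossi+Pham, Sat-PM→Mendoza.
Loads: Mendoza 2, Rossi 2, Singh 2, Pham 2 — all ≤ 2.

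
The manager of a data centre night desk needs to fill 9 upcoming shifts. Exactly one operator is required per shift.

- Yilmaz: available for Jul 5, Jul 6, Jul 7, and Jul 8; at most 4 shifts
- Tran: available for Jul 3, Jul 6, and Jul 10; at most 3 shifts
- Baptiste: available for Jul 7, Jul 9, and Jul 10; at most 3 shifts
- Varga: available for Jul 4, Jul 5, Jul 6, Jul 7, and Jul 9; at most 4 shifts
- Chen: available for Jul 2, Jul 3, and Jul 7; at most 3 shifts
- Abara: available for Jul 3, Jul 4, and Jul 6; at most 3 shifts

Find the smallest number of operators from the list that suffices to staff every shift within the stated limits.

4

9 slots to fill and no one can take more than 4, so at least ⌈9/4⌉ = 3 operators are needed.
Shifts {Jul 2, Jul 4, Jul 8, Jul 10} need 4 slots, but among the operators available for them (Yilmaz, Tran, Baptiste, Varga, Chen, and Abara) any 3 together supply at most 3. So 3 operators are not enough.
Yilmaz, Tran, Varga, and Chen alone can cover everything: Jul 2→Chen, Jul 3→Tran, Jul 4→Varga, Jul 5→Yilmaz, Jul 6→Yilmaz, Jul 7→Yilmaz, Jul 8→Yilmaz, Jul 9→Varga, Jul 10→Tran.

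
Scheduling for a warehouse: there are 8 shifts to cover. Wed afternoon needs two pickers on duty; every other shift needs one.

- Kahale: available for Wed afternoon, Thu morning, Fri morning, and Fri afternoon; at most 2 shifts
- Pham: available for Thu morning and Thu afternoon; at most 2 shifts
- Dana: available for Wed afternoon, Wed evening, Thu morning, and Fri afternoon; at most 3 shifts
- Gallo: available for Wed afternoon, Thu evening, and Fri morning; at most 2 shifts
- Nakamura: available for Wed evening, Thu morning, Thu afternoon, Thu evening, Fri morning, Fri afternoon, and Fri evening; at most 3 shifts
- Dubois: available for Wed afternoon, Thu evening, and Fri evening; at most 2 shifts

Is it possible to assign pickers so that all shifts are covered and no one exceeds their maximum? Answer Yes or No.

One valid schedule: Wed afternoon→Dana+Gallo, Wed evening→Dana, Thu morning→Pham, Thu afternoon→Pham, Thu evening→Gallo, Fri morning→Kahale, Fri afternoon→Kahale, Fri evening→Nakamura.
Loads: Kahale 2/2, Pham 2/2, Dana 2/3, Gallo 2/2, Nakamura 1/3, Dubois 0/2 — all within limits.

Yes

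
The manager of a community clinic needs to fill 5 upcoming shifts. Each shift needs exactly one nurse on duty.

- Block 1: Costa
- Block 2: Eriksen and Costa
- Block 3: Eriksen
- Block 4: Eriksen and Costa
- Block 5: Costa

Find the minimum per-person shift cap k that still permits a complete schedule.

With 2 nurses and 5 worker-slots to fill, someone must work at least ⌈5/2⌉ = 3 shifts, so k ≥ 3.
k = 3 works: Block 1→Costa, Block 2→Eriksen, Block 3→Eriksen, Block 4→Eriksen, Block 5→Costa.
Loads: Eriksen 3, Costa 2 — all ≤ 3.

3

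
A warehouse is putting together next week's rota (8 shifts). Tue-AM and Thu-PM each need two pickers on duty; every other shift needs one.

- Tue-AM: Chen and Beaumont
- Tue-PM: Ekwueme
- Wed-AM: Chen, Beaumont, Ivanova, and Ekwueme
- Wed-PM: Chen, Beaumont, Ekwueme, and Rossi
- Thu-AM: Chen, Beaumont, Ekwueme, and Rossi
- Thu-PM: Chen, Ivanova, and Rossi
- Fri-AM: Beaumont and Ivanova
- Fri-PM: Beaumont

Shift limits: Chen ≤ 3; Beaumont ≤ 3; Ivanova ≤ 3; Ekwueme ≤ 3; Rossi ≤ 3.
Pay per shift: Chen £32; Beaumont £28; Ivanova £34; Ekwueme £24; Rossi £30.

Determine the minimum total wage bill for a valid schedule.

£280

Tue-AM can only be covered by Chen and Beaumont, so that assignment is forced.
Tue-PM can only be covered by Ekwueme, so that assignment is forced.
Fri-PM can only be covered by Beaumont, so that assignment is forced.
Picking the cheapest available picker for each shift independently would cost £274, but that ignores the shift limits.
An optimal schedule: Tue-AM→Beaumont+Chen, Tue-PM→Ekwueme, Wed-AM→Ekwueme, Wed-PM→Ekwueme, Thu-AM→Rossi, Thu-PM→Rossi+Chen, Fri-AM→Beaumont, Fri-PM→Beaumont.
Total: 28 + 32 + 24 + 24 + 24 + 30 + 30 + 32 + 28 + 28 = £280.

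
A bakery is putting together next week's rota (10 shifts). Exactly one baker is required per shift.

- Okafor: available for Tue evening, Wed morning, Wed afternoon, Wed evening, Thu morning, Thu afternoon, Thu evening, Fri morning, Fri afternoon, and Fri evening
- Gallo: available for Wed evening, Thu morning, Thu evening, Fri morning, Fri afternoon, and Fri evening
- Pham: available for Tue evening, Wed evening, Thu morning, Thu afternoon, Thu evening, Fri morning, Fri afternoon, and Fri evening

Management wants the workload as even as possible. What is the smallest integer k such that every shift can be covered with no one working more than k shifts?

With 3 bakers and 10 worker-slots to fill, someone must work at least ⌈10/3⌉ = 4 shifts, so k ≥ 4.
k = 4 works: Tue evening→Okafor, Wed morning→Okafor, Wed afternoon→Okafor, Wed evening→Gallo, Thu morning→Gallo, Thu afternoon→Okafor, Thu evening→Gallo, Fri morning→Gallo, Fri afternoon→Pham, Fri evening→Pham.
Loads: Okafor 4, Gallo 4, Pham 2 — all ≤ 4.

4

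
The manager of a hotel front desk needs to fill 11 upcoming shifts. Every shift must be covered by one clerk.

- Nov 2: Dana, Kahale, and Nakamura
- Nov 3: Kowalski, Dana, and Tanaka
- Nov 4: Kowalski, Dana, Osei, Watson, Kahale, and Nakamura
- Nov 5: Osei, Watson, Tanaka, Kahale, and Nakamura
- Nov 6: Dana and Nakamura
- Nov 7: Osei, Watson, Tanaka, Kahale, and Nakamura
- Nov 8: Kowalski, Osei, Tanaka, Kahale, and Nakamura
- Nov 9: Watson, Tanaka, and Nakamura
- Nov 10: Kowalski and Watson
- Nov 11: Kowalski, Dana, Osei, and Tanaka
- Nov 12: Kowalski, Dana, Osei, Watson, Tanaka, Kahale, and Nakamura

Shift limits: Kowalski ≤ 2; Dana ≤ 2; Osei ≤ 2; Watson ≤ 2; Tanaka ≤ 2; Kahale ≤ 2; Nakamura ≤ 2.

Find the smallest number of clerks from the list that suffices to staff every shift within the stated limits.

6

11 slots to fill and no one can take more than 2, so at least ⌈11/2⌉ = 6 clerks are needed.
Kowalski, Dana, Osei, Watson, Tanaka, and Kahale alone can cover everything: Nov 2→Dana, Nov 3→Kowalski, Nov 4→Watson, Nov 5→Osei, Nov 6→Dana, Nov 7→Osei, Nov 8→Tanaka, Nov 9→Watson, Nov 10→Kowalski, Nov 11→Tanaka, Nov 12→Kahale.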